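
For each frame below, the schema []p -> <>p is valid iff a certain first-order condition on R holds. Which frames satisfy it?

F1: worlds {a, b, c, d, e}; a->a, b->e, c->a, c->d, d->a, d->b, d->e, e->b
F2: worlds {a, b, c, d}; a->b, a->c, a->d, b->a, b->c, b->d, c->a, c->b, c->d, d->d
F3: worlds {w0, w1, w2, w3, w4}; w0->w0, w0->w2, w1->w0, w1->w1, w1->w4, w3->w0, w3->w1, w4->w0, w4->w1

This is the axiom for seriality; its first-order frame correspondent is forall x exists y Rxy.
F1: holds.
F2: holds.
F3: fails — world w2 has no successor.

F1, F2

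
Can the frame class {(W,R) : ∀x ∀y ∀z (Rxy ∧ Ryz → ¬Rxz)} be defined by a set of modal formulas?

Modal frame validity is preserved under surjective bounded morphisms.
The 7-cycle (worlds w0,w1,w2,w3,w4,w5,w6 with w0→w1→w2→w3→w4→w5→w6→w0) is intransitive. Mapping every world to a single reflexive point • is a surjective bounded morphism; the reflexive point is not intransitive (R••∧R•• but R••).
So no modal formula (or set of formulas) defines exactly the intransitive frames.

No — not modally definable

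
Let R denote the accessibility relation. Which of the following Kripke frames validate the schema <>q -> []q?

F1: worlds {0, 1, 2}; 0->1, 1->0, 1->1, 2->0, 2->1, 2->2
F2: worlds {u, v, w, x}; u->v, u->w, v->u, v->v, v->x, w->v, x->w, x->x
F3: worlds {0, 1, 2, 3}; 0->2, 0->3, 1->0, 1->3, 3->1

This is the axiom for partial functionality; its first-order frame correspondent is forall x forall y forall z (Rxy & Rxz -> y = z).
F1: fails — 1 sees both 0 and 1.
F2: fails — u sees both v and w.
F3: fails — 0 sees both 2 and 3.
Valid on no frame.

none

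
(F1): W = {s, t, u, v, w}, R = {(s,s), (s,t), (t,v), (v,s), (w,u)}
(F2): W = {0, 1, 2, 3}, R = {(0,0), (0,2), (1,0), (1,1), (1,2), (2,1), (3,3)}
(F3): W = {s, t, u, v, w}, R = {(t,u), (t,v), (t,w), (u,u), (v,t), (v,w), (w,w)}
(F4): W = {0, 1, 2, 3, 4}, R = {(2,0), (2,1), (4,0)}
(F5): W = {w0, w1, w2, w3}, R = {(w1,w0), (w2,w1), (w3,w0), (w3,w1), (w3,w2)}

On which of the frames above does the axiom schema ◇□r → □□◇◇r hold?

(F2), (F4)

Frame correspondent (Sahlqvist): ∀x ∀y ∀z ((xRy ∧ xR²z) → ∃w (yRw ∧ zR²w)) — i.e. a generalized confluence (Geach) condition.
(F1): fails — sRt, sR²t but no w* with tRw* and tR²w*.
(F2): ✓.
(F3): fails — tRu, tR²w but no w* with uRw* and wR²w*.
(F4): ✓.
(F5): fails — w2Rw1, w2R²w0 but no w with w1Rw and w0R²w.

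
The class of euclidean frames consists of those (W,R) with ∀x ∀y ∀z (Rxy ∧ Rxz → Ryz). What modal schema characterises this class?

◇p → □◇p

This is the Euclidean property; the standard corresponding axiom is 5: ◇p → □◇p.
Suppose ◇p→□◇p is valid. Take Rxy, Rxz and set V(p)={y}. Then ◇p at x, so □◇p at x, so ◇p at z, so some w with Rzw has p; w=y, i.e. Rzy. By symmetry of the argument, Ryz.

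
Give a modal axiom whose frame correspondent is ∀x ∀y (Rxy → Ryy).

A defining formula is □(□p → p) (the T□ axiom).
Suppose □(□p→p) is valid. Take Rxy and set V(p)={w : Ryw}. Then at y, □p holds; since □(□p→p) at x, □p→p at y, so p at y, i.e. Ryy.

□(□p → p)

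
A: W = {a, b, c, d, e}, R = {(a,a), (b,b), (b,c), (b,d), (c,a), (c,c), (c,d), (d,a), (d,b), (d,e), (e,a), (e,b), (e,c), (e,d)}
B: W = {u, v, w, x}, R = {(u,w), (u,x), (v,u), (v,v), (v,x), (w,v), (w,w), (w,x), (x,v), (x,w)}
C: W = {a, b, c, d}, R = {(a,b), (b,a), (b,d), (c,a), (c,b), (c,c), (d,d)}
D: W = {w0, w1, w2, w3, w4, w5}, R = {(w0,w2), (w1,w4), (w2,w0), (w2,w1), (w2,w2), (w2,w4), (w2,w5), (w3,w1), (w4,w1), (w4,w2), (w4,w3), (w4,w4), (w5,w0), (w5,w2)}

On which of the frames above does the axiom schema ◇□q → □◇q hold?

B

Frame correspondent (Sahlqvist): ∀x ∀y ∀z (Rxy ∧ Rxz → ∃w (Ryw ∧ Rzw)) — i.e. convergence.
A: fails — Rdb and Rda but b and a have no common successor.
B: holds.
C: fails — Rba and Rbd but a and d have no common successor.
D: fails — Rw2w5 and Rw2w1 but w5 and w1 have no common successor.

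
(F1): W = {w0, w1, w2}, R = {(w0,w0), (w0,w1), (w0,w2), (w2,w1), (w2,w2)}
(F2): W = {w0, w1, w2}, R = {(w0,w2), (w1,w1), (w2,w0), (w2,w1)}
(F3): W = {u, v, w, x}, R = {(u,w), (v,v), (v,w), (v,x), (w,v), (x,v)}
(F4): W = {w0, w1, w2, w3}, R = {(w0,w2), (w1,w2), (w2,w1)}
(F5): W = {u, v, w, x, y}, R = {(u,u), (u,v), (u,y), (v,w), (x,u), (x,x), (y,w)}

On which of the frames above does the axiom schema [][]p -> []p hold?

(F1)

The schema corresponds to density: forall x forall y (Rxy -> exists z (Rxz & Rzy)).
(F1): condition met.
(F2): fails — Rw0w2 but no z with Rw0z and Rzw2.
(F3): fails — Ruw but no z with Ruz and Rzw.
(F4): fails — Rw1w2 but no z with Rw1z and Rzw2.
(F5): fails — Rvw but no z with Rvz and Rzw.
Valid on: (F1).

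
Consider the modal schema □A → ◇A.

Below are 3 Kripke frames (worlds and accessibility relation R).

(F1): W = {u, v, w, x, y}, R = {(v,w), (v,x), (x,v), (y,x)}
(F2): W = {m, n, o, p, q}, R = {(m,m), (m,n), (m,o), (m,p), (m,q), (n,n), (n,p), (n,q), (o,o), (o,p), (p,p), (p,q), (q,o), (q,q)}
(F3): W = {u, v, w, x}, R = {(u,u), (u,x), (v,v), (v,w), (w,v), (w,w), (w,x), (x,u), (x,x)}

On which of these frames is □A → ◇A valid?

Frame correspondent (Sahlqvist): ∀x ∃y Rxy — i.e. seriality.
(F1): fails — world u has no successor.
(F2): satisfies the condition.
(F3): satisfies the condition.

(F2), (F3)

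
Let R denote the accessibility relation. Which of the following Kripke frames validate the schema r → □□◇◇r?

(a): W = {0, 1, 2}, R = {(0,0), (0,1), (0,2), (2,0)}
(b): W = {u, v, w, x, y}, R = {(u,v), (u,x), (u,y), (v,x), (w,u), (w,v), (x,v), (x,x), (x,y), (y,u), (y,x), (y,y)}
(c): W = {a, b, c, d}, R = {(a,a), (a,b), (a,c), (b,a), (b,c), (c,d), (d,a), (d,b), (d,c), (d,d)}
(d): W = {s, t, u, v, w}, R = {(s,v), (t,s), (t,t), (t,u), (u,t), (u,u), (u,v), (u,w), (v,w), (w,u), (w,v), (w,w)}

(c)

Frame correspondent (Sahlqvist): ∀x ∀z (xR²z → ∃w (x = w ∧ zR²w)) — i.e. a generalized confluence (Geach) condition.
(a): fails — 0R²1 but no w with 0=w and 1R²w.
(b): fails — uR²v but no t with u=t and vR²t.
(c): satisfies the condition.
(d): fails — sR²w but no w* with s=w* and wR²w*.
Valid on: (c).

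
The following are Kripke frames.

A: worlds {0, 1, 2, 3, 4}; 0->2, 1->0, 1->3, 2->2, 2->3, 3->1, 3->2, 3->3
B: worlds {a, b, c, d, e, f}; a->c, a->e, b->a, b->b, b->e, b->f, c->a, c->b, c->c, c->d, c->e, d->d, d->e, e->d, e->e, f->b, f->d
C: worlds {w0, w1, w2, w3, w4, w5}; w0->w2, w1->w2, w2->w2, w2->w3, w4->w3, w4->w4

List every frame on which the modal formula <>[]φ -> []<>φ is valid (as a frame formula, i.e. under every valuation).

A

This is the axiom for convergence; its first-order frame correspondent is forall x forall y forall z (Rxy & Rxz -> exists w (Ryw & Rzw)).
A: satisfies the condition.
B: fails — Rbf and Rba but f and a have no common successor.
C: fails — Rw2w2 and Rw2w3 but w2 and w3 have no common successor.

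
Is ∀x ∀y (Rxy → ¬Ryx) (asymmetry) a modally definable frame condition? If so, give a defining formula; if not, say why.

Not definable by any modal formula

Modal frame validity is preserved under surjective bounded morphisms.
The 3-cycle (worlds s,t,u with s→t→u→s) is asymmetric. Mapping every world to a single reflexive point • is a surjective bounded morphism, and the reflexive point is not asymmetric (R•• but asymmetry requires ¬R••).
So no modal formula (or set of formulas) defines exactly the asymmetric frames.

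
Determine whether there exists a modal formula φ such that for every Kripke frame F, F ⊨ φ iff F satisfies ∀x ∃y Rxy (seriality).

This is a Sahlqvist condition; the D axiom □q → ◇q defines it.
Suppose □q→◇q is valid. At any x set V(q)=W. Then □q at x, so ◇q at x, so x has a successor.

Yes, by □q → ◇q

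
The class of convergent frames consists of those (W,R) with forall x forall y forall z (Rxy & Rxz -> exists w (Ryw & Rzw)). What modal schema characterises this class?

◇□s → □◇s

A defining formula is ◇□s → □◇s (the .2 axiom).
Suppose ◇□s→□◇s is valid. Take Rxy, Rxz and set V(s)={w : Ryw}. Then □s at y so ◇□s at x, so □◇s at x, so ◇s at z, giving w with Rzw and Ryw.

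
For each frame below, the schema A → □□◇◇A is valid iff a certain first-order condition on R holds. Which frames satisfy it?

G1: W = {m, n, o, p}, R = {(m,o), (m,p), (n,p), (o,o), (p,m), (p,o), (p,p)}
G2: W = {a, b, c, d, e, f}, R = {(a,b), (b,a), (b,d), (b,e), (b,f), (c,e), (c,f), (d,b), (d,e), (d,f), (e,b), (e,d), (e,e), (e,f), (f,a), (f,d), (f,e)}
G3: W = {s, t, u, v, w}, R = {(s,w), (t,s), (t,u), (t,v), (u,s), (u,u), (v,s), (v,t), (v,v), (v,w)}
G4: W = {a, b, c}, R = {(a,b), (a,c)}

The schema corresponds to a generalized confluence (Geach) condition: ∀x ∀z (xR²z → ∃w (x = w ∧ zR²w)).
G1: fails — mR²o but no w with m=w and oR²w.
G2: fails — aR²f but no w with a=w and fR²w.
G3: fails — tR²s but no w* with t=w* and sR²w*.
G4: condition met.
Valid on: G4.

G4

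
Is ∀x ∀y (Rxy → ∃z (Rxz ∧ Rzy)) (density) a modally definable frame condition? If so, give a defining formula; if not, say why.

Definable; □□r → □r defines it

The condition is density. A defining modal formula is □□r → □r.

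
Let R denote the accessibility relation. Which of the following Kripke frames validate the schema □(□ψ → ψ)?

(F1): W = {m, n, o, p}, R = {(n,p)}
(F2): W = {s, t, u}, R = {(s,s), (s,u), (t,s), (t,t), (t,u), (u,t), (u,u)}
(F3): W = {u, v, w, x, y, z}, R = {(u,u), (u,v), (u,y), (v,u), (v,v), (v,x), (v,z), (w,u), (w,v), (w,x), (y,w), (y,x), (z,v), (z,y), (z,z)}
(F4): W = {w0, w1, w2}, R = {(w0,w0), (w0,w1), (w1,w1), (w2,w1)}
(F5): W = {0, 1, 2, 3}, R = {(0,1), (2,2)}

(F2), (F4)

The schema corresponds to shift-reflexivity: ∀x ∀y (Rxy → Ryy).
(F1): fails — Rnp but not Rpp.
(F2): ✓.
(F3): fails — Ryx but not Rxx.
(F4): ✓.
(F5): fails — R01 but not R11.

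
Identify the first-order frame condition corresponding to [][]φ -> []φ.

density: forall x forall y (Rxy -> exists z (Rxz & Rzy))

Suppose □□φ→□φ is valid. Take Rxy and set V(φ)={w : xR²w}. Then □□φ at x, so □φ at x, so φ at y, i.e. ∃z(Rxz∧Rzy).
Conversely, any frame satisfying forall x forall y (Rxy -> exists z (Rxz & Rzy)) validates the schema.
Frame condition: forall x forall y (Rxy -> exists z (Rxz & Rzy)).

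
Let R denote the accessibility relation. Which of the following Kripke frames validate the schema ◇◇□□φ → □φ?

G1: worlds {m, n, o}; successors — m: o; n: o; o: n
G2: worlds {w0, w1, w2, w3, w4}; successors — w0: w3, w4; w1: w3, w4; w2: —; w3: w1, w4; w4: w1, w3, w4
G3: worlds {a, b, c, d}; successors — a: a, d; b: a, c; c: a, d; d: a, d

G2

The schema corresponds to a generalized confluence (Geach) condition: ∀x ∀y ∀z ((xR²y ∧ xRz) → ∃w (yR²w ∧ z = w)).
G1: fails — mR²n, mRo but no w with nR²w and o=w.
G2: ✓.
G3: fails — bR²a, bRc but no w with aR²w and c=w.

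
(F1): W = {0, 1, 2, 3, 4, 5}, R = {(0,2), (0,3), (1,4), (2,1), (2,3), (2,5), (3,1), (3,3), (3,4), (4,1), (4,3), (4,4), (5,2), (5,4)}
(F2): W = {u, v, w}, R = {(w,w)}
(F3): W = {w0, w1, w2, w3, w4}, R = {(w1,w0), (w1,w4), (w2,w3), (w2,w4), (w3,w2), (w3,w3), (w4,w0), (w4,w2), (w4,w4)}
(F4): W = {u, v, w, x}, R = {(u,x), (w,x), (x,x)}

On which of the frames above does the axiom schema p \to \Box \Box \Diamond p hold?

(F2)

This is the axiom for a generalized confluence (Geach) condition; its first-order frame correspondent is \forall x \forall z (x R^2 z \to \exists w (x = w \wedge zRw)).
(F1): fails — 0R²1 but no w with 0=w and 1Rw.
(F2): satisfies the condition.
(F3): fails — w1R²w0 but no w with w1=w and w0Rw.
(F4): fails — uR²x but no t with u=t and xRt.
Valid on: (F2).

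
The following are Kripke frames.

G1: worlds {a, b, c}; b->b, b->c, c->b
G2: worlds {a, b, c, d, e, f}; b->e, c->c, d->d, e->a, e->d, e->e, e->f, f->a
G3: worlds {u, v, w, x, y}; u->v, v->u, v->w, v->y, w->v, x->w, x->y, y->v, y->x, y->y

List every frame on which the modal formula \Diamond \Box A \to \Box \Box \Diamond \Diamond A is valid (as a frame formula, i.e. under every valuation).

The schema corresponds to a generalized confluence (Geach) condition: \forall x \forall y \forall z ((xRy \wedge x R^2 z) \to \exists w (yRw \wedge z R^2 w)).
G1: condition met.
G2: fails — bRe, bR²a but no w with eRw and aR²w.
G3: condition met.
Valid on: G1, G3.

G1, G3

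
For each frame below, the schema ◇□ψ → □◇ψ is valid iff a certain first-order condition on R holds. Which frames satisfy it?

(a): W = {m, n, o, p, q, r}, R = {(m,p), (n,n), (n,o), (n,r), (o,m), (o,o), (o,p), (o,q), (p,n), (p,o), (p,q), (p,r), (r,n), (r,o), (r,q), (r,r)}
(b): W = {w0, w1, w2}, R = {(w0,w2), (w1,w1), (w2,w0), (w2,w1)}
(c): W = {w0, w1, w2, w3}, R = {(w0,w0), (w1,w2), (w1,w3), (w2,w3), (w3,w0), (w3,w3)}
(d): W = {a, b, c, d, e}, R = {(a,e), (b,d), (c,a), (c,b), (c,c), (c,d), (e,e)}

The schema corresponds to convergence: ∀x ∀y ∀z (Rxy ∧ Rxz → ∃w (Ryw ∧ Rzw)).
(a): fails — Rom and Rop but m and p have no common successor.
(b): fails — Rw2w0 and Rw2w1 but w0 and w1 have no common successor.
(c): holds.
(d): fails — Rbd and Rbd but d and d have no common successor.
Valid on: (c).

(c)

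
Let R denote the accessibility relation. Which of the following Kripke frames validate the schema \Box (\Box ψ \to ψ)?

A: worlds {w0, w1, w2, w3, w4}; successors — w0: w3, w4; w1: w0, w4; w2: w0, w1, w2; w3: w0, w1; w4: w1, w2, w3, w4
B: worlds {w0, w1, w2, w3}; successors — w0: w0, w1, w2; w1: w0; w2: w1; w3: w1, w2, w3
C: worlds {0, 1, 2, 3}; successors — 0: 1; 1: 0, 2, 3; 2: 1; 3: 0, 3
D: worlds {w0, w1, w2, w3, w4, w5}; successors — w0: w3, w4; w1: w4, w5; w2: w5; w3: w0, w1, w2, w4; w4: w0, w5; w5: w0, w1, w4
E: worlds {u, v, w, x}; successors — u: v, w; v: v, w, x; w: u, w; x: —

none

Frame correspondent (Sahlqvist): \forall x \forall y (Rxy \to Ryy) — i.e. shift-reflexivity.
A: fails — Rw1w0 but not Rw0w0.
B: fails — Rw3w1 but not Rw1w1.
C: fails — R10 but not R00.
D: fails — Rw1w5 but not Rw5w5.
E: fails — Rwu but not Ruu.
Valid on no frame.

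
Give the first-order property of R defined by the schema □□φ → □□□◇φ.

∀x ∀z (xR³z → ∃w (xR²w ∧ zRw))

This is a Sahlqvist (Geach-type) schema ◇^0□^2φ → □^3◇^1φ.
Minimal-valuation argument: fix x; take any y with xR^0y and any z with xR^3z. Set V(φ) to the set of worlds R-reachable from y in exactly 2 steps. Then □^2φ holds at y, so the antecedent holds at x; validity forces ◇^1φ at z, giving a w with zR^1w and yR^2w.
First-order correspondent: ∀x ∀z (xR³z → ∃w (xR²w ∧ zRw)).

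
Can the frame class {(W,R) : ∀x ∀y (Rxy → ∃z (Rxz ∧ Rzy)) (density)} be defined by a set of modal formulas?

This is a Sahlqvist condition; the C4 axiom □□r → □r defines it.
Suppose □□r→□r is valid. Take Rxy and set V(r)={w : xR²w}. Then □□r at x, so □r at x, so r at y, i.e. ∃z(Rxz∧Rzy).

Definable; □□r → □r defines it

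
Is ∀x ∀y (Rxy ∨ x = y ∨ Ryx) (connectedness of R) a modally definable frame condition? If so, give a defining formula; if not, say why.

No — not modally definable

Any modally definable frame class is closed under disjoint unions.
Take 4 disjoint single-world reflexive frames: each is trivially connected, but their disjoint union has 4 worlds with no edge between distinct components, so it is not connected.
So the class is not modally definable.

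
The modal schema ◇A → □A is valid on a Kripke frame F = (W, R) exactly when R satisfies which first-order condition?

Suppose ◇A→□A is valid. Take Rxy, Rxz and set V(A)={y}. Then ◇A at x, so □A at x, so A at z, i.e. z=y.
Conversely, on a frame with partial functionality the schema holds at every world under every valuation.
Frame condition: ∀x ∀y ∀z (Rxy ∧ Rxz → y = z).

partial functionality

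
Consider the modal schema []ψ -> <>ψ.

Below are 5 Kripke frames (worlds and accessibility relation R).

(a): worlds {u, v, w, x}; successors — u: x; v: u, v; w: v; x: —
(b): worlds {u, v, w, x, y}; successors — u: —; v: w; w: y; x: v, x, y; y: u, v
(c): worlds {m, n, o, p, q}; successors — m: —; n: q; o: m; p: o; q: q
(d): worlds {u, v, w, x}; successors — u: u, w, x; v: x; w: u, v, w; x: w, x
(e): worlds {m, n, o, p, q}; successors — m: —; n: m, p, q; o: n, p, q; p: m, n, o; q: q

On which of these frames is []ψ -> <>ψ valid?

Frame correspondent (Sahlqvist): forall x exists y Rxy — i.e. seriality.
(a): fails — world x has no successor.
(b): fails — world u has no successor.
(c): fails — world m has no successor.
(d): condition met.
(e): fails — world m has no successor.

(d)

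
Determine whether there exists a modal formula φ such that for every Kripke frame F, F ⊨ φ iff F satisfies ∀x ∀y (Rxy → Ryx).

The condition is symmetry. A defining modal formula is p → □◇p.

Definable; p → □◇p defines it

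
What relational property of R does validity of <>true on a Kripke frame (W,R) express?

This schema is equivalent to the D axiom □p → ◇p.
Its frame correspondent is seriality — forall x exists y Rxy.

Seriality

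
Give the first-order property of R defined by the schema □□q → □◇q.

This is a Sahlqvist (Geach-type) schema ◇^0□^2q → □^1◇^1q.
First-order correspondent: ∀x ∀z (xRz → ∃w (xR²w ∧ zRw)).

∀x ∀z (xRz → ∃w (xR²w ∧ zRw))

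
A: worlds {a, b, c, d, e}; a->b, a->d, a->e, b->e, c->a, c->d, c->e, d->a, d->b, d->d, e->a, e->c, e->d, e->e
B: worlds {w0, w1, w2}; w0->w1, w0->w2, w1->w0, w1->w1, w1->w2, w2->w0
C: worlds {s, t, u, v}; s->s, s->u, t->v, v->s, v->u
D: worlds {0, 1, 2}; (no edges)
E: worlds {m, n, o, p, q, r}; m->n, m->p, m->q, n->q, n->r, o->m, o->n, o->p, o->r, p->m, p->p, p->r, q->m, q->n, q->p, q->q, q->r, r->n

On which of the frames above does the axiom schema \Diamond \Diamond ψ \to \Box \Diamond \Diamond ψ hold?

Frame correspondent (Sahlqvist): \forall x \forall y \forall z ((x R^2 y \wedge xRz) \to \exists w (y = w \wedge z R^2 w)) — i.e. a generalized confluence (Geach) condition.
A: fails — aR²b, aRb but no w with b=w and bR²w.
B: fails — w0R²w0, w0Rw2 but no w with w0=w and w2R²w.
C: fails — sR²s, sRu but no w with s=w and uR²w.
D: condition met.
E: fails — nR²m, nRr but no w with m=w and rR²w.

D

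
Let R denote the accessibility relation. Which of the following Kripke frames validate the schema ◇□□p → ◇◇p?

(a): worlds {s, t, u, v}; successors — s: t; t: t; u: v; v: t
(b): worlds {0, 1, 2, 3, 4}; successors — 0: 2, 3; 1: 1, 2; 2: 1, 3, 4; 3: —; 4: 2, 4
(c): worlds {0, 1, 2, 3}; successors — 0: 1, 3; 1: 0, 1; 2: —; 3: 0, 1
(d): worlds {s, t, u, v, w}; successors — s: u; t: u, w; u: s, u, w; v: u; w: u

Frame correspondent (Sahlqvist): ∀x ∀y (xRy → ∃w (yR²w ∧ xR²w)) — i.e. a generalized confluence (Geach) condition.
(a): holds.
(b): fails — 0R3 but no w with 3R²w and 0R²w.
(c): holds.
(d): holds.
Valid on: (a), (c), (d).

(a), (c), (d)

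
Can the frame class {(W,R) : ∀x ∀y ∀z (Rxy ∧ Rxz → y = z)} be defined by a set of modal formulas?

This is a Sahlqvist condition; the CD axiom ◇p → □p defines it.
Suppose ◇p→□p is valid. Take Rxy, Rxz and set V(p)={y}. Then ◇p at x, so □p at x, so p at z, i.e. z=y.

Yes — defined by ◇p → □p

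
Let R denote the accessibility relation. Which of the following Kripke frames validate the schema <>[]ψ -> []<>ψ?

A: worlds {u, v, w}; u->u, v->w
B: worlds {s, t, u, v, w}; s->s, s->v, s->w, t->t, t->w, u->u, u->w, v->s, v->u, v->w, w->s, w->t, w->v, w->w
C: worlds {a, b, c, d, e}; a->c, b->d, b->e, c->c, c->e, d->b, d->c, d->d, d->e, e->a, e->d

B

The schema corresponds to convergence: forall x forall y forall z (Rxy & Rxz -> exists w (Ryw & Rzw)).
A: fails — Rvw and Rvw but w and w have no common successor.
B: holds.
C: fails — Rcc and Rce but c and e have no common successor.
Valid on: B.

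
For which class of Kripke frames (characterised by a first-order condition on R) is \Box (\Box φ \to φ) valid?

Suppose □(□φ→φ) is valid. Take Rxy and set V(φ)={w : Ryw}. Then at y, □φ holds; since □(□φ→φ) at x, □φ→φ at y, so φ at y, i.e. Ryy.
Conversely, any frame satisfying \forall x \forall y (Rxy \to Ryy) validates the schema.
Frame condition: \forall x \forall y (Rxy \to Ryy).

shift-reflexivity: \forall x \forall y (Rxy \to Ryy)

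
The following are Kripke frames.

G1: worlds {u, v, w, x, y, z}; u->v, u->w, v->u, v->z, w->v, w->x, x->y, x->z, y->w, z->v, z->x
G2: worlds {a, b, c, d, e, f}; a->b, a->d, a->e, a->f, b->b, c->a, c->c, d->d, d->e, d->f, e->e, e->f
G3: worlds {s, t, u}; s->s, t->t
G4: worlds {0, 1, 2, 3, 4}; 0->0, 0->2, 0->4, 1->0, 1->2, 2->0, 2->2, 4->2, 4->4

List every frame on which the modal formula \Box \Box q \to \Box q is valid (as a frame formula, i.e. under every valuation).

G2, G3, G4

Frame correspondent (Sahlqvist): \forall x \forall y (Rxy \to \exists z (Rxz \wedge Rzy)) — i.e. density.
G1: fails — Ruw but no t with Rut and Rtw.
G2: satisfies the condition.
G3: satisfies the condition.
G4: satisfies the condition.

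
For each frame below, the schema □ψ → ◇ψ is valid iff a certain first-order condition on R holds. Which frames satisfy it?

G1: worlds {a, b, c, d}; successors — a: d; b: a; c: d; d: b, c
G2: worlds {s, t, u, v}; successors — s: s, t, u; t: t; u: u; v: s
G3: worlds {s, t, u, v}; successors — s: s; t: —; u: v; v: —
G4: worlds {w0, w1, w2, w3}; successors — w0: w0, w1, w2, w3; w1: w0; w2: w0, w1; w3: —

This is the axiom for seriality; its first-order frame correspondent is ∀x ∃y Rxy.
G1: holds.
G2: holds.
G3: fails — world t has no successor.
G4: fails — world w3 has no successor.

G1, G2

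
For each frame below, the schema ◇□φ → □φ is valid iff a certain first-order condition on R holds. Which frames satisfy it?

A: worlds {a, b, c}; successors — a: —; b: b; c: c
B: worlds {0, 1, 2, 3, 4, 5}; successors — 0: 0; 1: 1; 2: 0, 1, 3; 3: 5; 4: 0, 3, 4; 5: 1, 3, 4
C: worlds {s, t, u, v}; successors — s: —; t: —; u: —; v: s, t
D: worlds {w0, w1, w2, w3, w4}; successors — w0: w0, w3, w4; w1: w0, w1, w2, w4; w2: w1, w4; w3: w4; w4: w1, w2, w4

This is the axiom for the Euclidean property; its first-order frame correspondent is ∀x ∀y ∀z (Rxy ∧ Rxz → Ryz).
A: condition met.
B: fails — R23 and R23 but not R33.
C: fails — Rvt and Rvt but not Rtt.
D: fails — Rw0w4 and Rw0w0 but not Rw4w0.

A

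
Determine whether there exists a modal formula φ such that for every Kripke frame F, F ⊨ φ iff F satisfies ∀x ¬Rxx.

Any modally definable frame class is closed under surjective bounded morphisms.
The 4-cycle (worlds w0,w1,w2,w3 with w0→w1→w2→w3→w0) is irreflexive, and the map sending every world to a single reflexive point • is a surjective bounded morphism (forth: every edge maps to (•,•); back: every world has a successor). So any modal formula valid on the 4-cycle is also valid on the reflexive point, which is not irreflexive.
So the class is not modally definable.

Not definable by any modal formula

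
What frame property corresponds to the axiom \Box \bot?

□⊥ is valid iff no world has any successor (otherwise □⊥ fails at any world with one).
Conversely, any frame satisfying \forall x \forall y \neg Rxy validates the schema.
Frame condition: \forall x \forall y \neg Rxy.

emptiness of R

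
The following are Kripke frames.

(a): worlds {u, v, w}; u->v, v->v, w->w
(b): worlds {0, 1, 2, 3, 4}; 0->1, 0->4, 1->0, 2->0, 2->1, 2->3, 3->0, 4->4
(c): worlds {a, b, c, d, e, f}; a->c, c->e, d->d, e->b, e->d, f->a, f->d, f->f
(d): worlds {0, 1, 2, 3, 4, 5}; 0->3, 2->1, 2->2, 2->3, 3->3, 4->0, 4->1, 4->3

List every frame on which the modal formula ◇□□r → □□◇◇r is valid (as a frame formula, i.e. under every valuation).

(a), (b)

The schema corresponds to a generalized confluence (Geach) condition: ∀x ∀y ∀z ((xRy ∧ xR²z) → ∃w (yR²w ∧ zR²w)).
(a): satisfies the condition.
(b): satisfies the condition.
(c): fails — cRe, cR²b but no w with eR²w and bR²w.
(d): fails — 2R1, 2R²1 but no w with 1R²w and 1R²w.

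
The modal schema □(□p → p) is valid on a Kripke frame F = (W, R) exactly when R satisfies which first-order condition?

shift-reflexivity: ∀x ∀y (Rxy → Ryy)

Suppose □(□p→p) is valid. Take Rxy and set V(p)={w : Ryw}. Then at y, □p holds; since □(□p→p) at x, □p→p at y, so p at y, i.e. Ryy.
Conversely, on a frame with shift-reflexivity the schema holds at every world under every valuation.
Frame condition: ∀x ∀y (Rxy → Ryy).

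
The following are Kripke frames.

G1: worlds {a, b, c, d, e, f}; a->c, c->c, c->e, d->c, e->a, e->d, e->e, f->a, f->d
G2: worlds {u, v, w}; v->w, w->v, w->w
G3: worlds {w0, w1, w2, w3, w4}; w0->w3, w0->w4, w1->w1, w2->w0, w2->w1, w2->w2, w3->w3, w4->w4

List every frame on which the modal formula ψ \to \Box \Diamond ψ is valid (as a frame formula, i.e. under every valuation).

Frame correspondent (Sahlqvist): \forall x \forall y (Rxy \to Ryx) — i.e. symmetry.
G1: fails — Rdc but not Rcd.
G2: ✓.
G3: fails — Rw0w4 but not Rw4w0.
Valid on: G2.

G2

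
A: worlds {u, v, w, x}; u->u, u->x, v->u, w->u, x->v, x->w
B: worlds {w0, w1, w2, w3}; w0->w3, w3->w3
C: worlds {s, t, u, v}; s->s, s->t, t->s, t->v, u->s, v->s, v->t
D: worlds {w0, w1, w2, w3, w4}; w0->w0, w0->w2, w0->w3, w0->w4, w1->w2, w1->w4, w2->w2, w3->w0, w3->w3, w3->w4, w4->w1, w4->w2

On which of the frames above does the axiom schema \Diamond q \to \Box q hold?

B

The schema corresponds to partial functionality: \forall x \forall y \forall z (Rxy \wedge Rxz \to y = z).
A: fails — u sees both u and x.
B: holds.
C: fails — s sees both s and t.
D: fails — w0 sees both w0 and w2.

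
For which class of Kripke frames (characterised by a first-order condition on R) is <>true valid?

Seriality

This is a form of the D axiom.
Its frame correspondent is seriality — forall x exists y Rxy.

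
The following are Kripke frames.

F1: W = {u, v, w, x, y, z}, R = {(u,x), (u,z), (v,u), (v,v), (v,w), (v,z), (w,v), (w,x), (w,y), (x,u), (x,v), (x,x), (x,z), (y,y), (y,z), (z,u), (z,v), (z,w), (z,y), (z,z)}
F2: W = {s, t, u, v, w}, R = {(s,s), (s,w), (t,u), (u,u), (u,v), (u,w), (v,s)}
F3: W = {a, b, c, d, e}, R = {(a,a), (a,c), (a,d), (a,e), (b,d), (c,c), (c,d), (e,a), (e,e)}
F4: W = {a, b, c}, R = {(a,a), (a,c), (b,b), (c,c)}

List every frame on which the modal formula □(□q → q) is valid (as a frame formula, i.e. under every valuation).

F4

The schema corresponds to shift-reflexivity: ∀x ∀y (Rxy → Ryy).
F1: fails — Rxu but not Ruu.
F2: fails — Ruv but not Rvv.
F3: fails — Rcd but not Rdd.
F4: holds.
Valid on: F4.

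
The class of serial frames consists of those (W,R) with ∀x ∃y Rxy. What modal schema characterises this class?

□p → ◇p

This is seriality; the standard corresponding axiom is D: □p → ◇p.
Suppose □p→◇p is valid. At any x set V(p)=W. Then □p at x, so ◇p at x, so x has a successor.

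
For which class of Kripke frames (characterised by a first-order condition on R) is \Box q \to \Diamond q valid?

Seriality

Suppose □q→◇q is valid. At any x set V(q)=W. Then □q at x, so ◇q at x, so x has a successor.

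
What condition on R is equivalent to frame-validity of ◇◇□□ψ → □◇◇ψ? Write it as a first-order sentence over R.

This is a Sahlqvist (Geach-type) schema ◇^2□^2ψ → □^1◇^2ψ.
First-order correspondent: ∀x ∀y ∀z ((xR²y ∧ xRz) → ∃w (yR²w ∧ zR²w)).

∀x ∀y ∀z ((xR²y ∧ xRz) → ∃w (yR²w ∧ zR²w))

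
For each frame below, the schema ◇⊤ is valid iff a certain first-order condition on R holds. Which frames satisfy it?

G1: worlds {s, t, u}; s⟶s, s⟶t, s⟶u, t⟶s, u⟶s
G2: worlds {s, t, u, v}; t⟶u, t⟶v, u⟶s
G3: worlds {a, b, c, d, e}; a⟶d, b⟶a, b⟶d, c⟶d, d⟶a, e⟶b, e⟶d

G1, G3

The schema corresponds to seriality: ∀x ∃y Rxy.
G1: ✓.
G2: fails — world s has no successor.
G3: ✓.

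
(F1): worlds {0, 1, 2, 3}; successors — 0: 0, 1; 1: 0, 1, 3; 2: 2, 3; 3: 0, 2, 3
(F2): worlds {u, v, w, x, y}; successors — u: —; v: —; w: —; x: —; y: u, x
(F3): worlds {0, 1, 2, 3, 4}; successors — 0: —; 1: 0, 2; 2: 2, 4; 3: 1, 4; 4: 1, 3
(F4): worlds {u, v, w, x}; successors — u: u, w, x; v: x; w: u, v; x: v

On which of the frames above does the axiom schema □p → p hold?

The schema corresponds to reflexivity: ∀x Rxx.
(F1): holds.
(F2): fails — world u does not see itself.
(F3): fails — world 0 does not see itself.
(F4): fails — world v does not see itself.

(F1)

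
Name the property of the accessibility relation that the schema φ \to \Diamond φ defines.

Equivalently (dual form): □φ → φ.
Suppose □φ→φ is valid. At any x set V(φ)={w : Rxw}. Then □φ holds at x, so φ holds at x, i.e. Rxx.
The converse is a direct semantic check.
Frame condition: \forall x Rxx.

Reflexivity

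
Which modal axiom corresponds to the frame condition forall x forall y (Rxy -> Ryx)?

q → □◇q

The condition is symmetry. The B schema q → □◇q defines it.
Suppose q→□◇q is valid. Take Rxy and set V(q)={x}. Then q at x, so □◇q at x, so ◇q at y, so some z with Ryz has q; z=x, i.e. Ryx.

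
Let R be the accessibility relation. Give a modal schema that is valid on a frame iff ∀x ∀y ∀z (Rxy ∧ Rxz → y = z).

The condition is partial functionality. The CD schema ◇ψ → □ψ defines it.
Suppose ◇ψ→□ψ is valid. Take Rxy, Rxz and set V(ψ)={y}. Then ◇ψ at x, so □ψ at x, so ψ at z, i.e. z=y.

◇ψ → □ψ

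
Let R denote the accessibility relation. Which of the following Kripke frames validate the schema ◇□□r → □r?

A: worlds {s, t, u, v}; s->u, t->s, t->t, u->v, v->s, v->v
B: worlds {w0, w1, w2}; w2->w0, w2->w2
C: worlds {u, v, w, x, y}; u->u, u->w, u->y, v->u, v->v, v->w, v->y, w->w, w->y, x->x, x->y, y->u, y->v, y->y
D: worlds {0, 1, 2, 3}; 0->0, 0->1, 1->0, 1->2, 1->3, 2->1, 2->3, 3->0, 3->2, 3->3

Frame correspondent (Sahlqvist): ∀x ∀y ∀z ((xRy ∧ xRz) → ∃w (yR²w ∧ z = w)) — i.e. a generalized confluence (Geach) condition.
A: fails — sRu, sRu but no w with uR²w and u=w.
B: fails — w2Rw0, w2Rw0 but no w with w0R²w and w0=w.
C: fails — xRy, xRx but no t with yR²t and x=t.
D: condition met.

D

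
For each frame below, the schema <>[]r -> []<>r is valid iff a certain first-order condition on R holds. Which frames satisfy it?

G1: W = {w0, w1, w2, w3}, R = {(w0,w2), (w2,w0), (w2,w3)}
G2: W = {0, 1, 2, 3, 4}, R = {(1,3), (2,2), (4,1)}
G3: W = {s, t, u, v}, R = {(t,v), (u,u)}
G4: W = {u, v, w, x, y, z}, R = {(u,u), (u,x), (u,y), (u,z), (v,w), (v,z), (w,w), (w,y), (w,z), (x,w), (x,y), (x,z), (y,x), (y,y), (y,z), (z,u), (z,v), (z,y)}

The schema corresponds to convergence: forall x forall y forall z (Rxy & Rxz -> exists w (Ryw & Rzw)).
G1: fails — Rw2w0 and Rw2w3 but w0 and w3 have no common successor.
G2: fails — R13 and R13 but 3 and 3 have no common successor.
G3: fails — Rtv and Rtv but v and v have no common successor.
G4: satisfies the condition.
Valid on: G4.

G4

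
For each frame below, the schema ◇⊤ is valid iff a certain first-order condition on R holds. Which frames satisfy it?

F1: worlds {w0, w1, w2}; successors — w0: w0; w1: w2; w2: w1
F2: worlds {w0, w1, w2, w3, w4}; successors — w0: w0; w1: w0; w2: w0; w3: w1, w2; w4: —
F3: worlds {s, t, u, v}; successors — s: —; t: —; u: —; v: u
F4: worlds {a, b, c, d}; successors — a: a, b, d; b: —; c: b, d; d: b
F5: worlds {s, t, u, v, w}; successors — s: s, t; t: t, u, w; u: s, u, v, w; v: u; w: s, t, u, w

F1, F5

This is the axiom for seriality; its first-order frame correspondent is ∀x ∃y Rxy.
F1: condition met.
F2: fails — world w4 has no successor.
F3: fails — world s has no successor.
F4: fails — world b has no successor.
F5: condition met.
Valid on: F1, F5.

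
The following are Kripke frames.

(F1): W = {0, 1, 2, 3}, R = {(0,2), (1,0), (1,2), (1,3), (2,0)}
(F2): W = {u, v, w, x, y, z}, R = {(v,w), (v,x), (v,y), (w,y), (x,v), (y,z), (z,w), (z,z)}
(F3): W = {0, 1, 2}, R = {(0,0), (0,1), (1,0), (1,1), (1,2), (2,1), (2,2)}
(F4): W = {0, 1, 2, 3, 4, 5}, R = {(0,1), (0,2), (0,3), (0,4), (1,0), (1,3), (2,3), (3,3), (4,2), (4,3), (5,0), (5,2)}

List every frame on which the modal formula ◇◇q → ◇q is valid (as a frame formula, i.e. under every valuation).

Frame correspondent (Sahlqvist): ∀x ∀y ∀z (Rxy ∧ Ryz → Rxz) — i.e. transitivity.
(F1): fails — R02 and R20 but not R00.
(F2): fails — Rvx and Rxv but not Rvv.
(F3): fails — R01 and R12 but not R02.
(F4): fails — R10 and R02 but not R12.

none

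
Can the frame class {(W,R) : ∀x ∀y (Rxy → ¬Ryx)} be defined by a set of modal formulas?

If a class were modally definable it would be closed under surjective bounded morphisms (Goldblatt–Thomason).
The 5-cycle (worlds a,b,c,d,e with a→b→c→d→e→a) is asymmetric. Mapping every world to a single reflexive point • is a surjective bounded morphism, and the reflexive point is not asymmetric (R•• but asymmetry requires ¬R••).
So no modal formula (or set of formulas) defines exactly the asymmetric frames.

Not definable by any modal formula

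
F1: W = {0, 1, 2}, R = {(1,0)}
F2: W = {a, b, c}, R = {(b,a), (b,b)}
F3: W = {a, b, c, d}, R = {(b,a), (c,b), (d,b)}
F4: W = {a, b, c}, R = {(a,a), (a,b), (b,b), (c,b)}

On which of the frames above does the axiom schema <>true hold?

F4

The schema corresponds to seriality: forall x exists y Rxy.
F1: fails — world 0 has no successor.
F2: fails — world a has no successor.
F3: fails — world a has no successor.
F4: ✓.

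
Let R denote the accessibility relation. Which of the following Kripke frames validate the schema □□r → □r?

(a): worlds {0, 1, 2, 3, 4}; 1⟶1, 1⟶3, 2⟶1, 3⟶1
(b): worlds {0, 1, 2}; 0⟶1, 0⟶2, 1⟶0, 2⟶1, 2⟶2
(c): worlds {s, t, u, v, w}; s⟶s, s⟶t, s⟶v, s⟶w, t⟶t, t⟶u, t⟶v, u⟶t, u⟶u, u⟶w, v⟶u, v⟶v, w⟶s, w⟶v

Frame correspondent (Sahlqvist): ∀x ∀y (Rxy → ∃z (Rxz ∧ Rzy)) — i.e. density.
(a): ✓.
(b): fails — R10 but no z with R1z and Rz0.
(c): ✓.
Valid on: (a), (c).

(a), (c)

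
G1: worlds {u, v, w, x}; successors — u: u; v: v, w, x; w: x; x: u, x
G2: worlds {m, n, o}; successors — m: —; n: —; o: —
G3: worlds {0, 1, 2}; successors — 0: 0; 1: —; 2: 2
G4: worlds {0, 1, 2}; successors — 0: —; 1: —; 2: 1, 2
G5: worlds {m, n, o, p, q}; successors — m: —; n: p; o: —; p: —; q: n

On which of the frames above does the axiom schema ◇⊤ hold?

G1

Frame correspondent (Sahlqvist): ∀x ∃y Rxy — i.e. seriality.
G1: holds.
G2: fails — world m has no successor.
G3: fails — world 1 has no successor.
G4: fails — world 0 has no successor.
G5: fails — world m has no successor.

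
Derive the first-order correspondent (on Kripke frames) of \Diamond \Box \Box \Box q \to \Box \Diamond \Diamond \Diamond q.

This is a Sahlqvist (Geach-type) schema ◇^1□^3q → □^1◇^3q.
Minimal-valuation argument: fix x; take any y with xR^1y and any z with xR^1z. Set V(q) to the set of worlds R-reachable from y in exactly 3 steps. Then □^3q holds at y, so the antecedent holds at x; validity forces ◇^3q at z, giving a w with zR^3w and yR^3w.
First-order correspondent: \forall x \forall y \forall z ((xRy \wedge xRz) \to \exists w (y R^3 w \wedge z R^3 w)).

\forall x \forall y \forall z ((xRy \wedge xRz) \to \exists w (y R^3 w \wedge z R^3 w))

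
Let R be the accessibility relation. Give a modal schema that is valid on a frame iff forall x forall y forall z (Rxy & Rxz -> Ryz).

◇p → □◇p

This is the Euclidean property; the standard corresponding axiom is 5: ◇p → □◇p.
Suppose ◇p→□◇p is valid. Take Rxy, Rxz and set V(p)={y}. Then ◇p at x, so □◇p at x, so ◇p at z, so some w with Rzw has p; w=y, i.e. Rzy. By symmetry of the argument, Ryz.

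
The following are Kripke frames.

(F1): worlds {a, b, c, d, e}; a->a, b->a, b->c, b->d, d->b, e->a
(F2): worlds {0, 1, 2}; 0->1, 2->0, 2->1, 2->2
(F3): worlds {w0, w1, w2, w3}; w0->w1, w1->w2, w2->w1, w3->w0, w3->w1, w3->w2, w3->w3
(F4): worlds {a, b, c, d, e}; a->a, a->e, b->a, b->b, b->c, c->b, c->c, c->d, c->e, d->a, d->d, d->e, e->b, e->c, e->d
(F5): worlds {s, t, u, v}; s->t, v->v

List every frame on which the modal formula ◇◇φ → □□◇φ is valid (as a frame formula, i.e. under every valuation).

Frame correspondent (Sahlqvist): ∀x ∀y ∀z ((xR²y ∧ xR²z) → ∃w (y = w ∧ zRw)) — i.e. a generalized confluence (Geach) condition.
(F1): fails — bR²b, bR²a but no w with b=w and aRw.
(F2): fails — 2R²0, 2R²0 but no w with 0=w and 0Rw.
(F3): fails — w0R²w2, w0R²w2 but no w with w2=w and w2Rw.
(F4): fails — aR²a, aR²c but no w with a=w and cRw.
(F5): holds.

(F5)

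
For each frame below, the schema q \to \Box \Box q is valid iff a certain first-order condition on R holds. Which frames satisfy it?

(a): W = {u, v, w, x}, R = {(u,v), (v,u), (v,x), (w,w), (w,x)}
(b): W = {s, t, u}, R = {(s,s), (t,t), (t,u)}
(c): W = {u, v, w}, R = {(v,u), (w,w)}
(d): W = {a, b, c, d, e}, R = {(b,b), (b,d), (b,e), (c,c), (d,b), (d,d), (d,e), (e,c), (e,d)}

(c)

Frame correspondent (Sahlqvist): \forall x \forall z (x R^2 z \to \exists w (x = w \wedge z = w)) — i.e. a generalized confluence (Geach) condition.
(a): fails — uR²x but u ≠ x.
(b): fails — tR²u but t ≠ u.
(c): holds.
(d): fails — bR²c but b ≠ c.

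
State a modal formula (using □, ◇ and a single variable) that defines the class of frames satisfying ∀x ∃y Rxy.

A defining formula is □r → ◇r (the D axiom).
Suppose □r→◇r is valid. At any x set V(r)=W. Then □r at x, so ◇r at x, so x has a successor.

□r → ◇r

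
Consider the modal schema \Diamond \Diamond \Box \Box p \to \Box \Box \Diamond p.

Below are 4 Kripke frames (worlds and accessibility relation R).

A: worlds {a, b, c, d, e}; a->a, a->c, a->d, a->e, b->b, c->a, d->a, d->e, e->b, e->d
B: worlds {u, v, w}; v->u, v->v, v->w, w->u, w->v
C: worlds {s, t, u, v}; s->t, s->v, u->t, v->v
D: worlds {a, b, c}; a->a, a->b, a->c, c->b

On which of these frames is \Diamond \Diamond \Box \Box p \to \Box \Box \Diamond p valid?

C

This is the axiom for a generalized confluence (Geach) condition; its first-order frame correspondent is \forall x \forall y \forall z ((x R^2 y \wedge x R^2 z) \to \exists w (y R^2 w \wedge zRw)).
A: fails — aR²b, aR²a but no w with bR²w and aRw.
B: fails — vR²u, vR²u but no t with uR²t and uRt.
C: condition met.
D: fails — aR²a, aR²b but no w with aR²w and bRw.
Valid on: C.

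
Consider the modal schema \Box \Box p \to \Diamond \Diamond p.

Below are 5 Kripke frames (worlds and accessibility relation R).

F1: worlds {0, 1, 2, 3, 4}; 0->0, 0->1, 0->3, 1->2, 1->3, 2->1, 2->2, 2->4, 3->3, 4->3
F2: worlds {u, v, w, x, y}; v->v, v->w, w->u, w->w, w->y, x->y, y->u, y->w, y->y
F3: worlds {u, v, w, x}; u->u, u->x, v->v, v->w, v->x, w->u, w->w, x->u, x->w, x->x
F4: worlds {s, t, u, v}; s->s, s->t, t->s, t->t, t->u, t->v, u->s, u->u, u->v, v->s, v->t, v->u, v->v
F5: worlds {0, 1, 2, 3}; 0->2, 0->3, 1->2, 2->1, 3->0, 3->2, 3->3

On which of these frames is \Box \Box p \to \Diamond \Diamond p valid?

This is the axiom for a generalized confluence (Geach) condition; its first-order frame correspondent is \forall x \exists w (x R^2 w \wedge x R^2 w).
F1: satisfies the condition.
F2: fails — at u but no t with uR²t and uR²t.
F3: satisfies the condition.
F4: satisfies the condition.
F5: satisfies the condition.

F1, F3, F4, F5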